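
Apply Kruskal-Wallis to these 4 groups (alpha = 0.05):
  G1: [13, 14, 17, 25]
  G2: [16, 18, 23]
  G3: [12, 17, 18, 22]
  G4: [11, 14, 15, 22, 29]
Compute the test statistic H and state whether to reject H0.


Step 1: Combine all N = 16 observations and assign midranks.
sorted (value, group, rank): (11,G4,1), (12,G3,2), (13,G1,3), (14,G1,4.5), (14,G4,4.5), (15,G4,6), (16,G2,7), (17,G1,8.5), (17,G3,8.5), (18,G2,10.5), (18,G3,10.5), (22,G3,12.5), (22,G4,12.5), (23,G2,14), (25,G1,15), (29,G4,16)
Step 2: Sum ranks within each group.
R_1 = 31 (n_1 = 4)
R_2 = 31.5 (n_2 = 3)
R_3 = 33.5 (n_3 = 4)
R_4 = 40 (n_4 = 5)
Step 3: H = 12/(N(N+1)) * sum(R_i^2/n_i) - 3(N+1)
     = 12/(16*17) * (31^2/4 + 31.5^2/3 + 33.5^2/4 + 40^2/5) - 3*17
     = 0.044118 * 1171.56 - 51
     = 0.686581.
Step 4: Ties present; correction factor C = 1 - 24/(16^3 - 16) = 0.994118. Corrected H = 0.686581 / 0.994118 = 0.690643.
Step 5: Under H0, H ~ chi^2(3); p-value = 0.875402.
Step 6: alpha = 0.05. fail to reject H0.

H = 0.6906, df = 3, p = 0.875402, fail to reject H0.


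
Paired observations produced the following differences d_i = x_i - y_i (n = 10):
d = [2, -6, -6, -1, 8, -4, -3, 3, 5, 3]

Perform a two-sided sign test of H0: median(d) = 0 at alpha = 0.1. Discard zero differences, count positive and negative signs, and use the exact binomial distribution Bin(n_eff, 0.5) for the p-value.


Step 1: Discard zero differences. Original n = 10; n_eff = number of nonzero differences = 10.
Nonzero differences (with sign): +2, -6, -6, -1, +8, -4, -3, +3, +5, +3
Step 2: Count signs: positive = 5, negative = 5.
Step 3: Under H0: P(positive) = 0.5, so the number of positives S ~ Bin(10, 0.5).
Step 4: Two-sided exact p-value = sum of Bin(10,0.5) probabilities at or below the observed probability = 1.000000.
Step 5: alpha = 0.1. fail to reject H0.

n_eff = 10, pos = 5, neg = 5, p = 1.000000, fail to reject H0.


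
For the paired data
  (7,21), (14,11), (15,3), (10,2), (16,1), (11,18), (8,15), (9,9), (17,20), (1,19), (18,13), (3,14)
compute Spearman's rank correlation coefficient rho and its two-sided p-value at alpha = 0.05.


Step 1: Rank x and y separately (midranks; no ties here).
rank(x): 7->3, 14->8, 15->9, 10->6, 16->10, 11->7, 8->4, 9->5, 17->11, 1->1, 18->12, 3->2
rank(y): 21->12, 11->5, 3->3, 2->2, 1->1, 18->9, 15->8, 9->4, 20->11, 19->10, 13->6, 14->7
Step 2: d_i = R_x(i) - R_y(i); compute d_i^2.
  (3-12)^2=81, (8-5)^2=9, (9-3)^2=36, (6-2)^2=16, (10-1)^2=81, (7-9)^2=4, (4-8)^2=16, (5-4)^2=1, (11-11)^2=0, (1-10)^2=81, (12-6)^2=36, (2-7)^2=25
sum(d^2) = 386.
Step 3: rho = 1 - 6*386 / (12*(12^2 - 1)) = 1 - 2316/1716 = -0.349650.
Step 4: Under H0, t = rho * sqrt((n-2)/(1-rho^2)) = -1.1802 ~ t(10).
Step 5: Two-sided p-value from the t-distribution with 10 df = 0.265239.
Step 6: alpha = 0.05. fail to reject H0.

rho = -0.3497, p = 0.265239, fail to reject H0 at alpha = 0.05.


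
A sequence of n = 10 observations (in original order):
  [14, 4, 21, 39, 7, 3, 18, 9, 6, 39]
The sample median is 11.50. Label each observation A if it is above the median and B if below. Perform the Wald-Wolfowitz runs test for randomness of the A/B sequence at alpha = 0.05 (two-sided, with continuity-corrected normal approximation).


Step 1: Compute median = 11.50; label A = above, B = below.
Labels in order: ABAABBABBA  (n_A = 5, n_B = 5)
Step 2: Count runs R = 7.
Step 3: Under H0 (random ordering), E[R] = 2*n_A*n_B/(n_A+n_B) + 1 = 2*5*5/10 + 1 = 6.0000.
        Var[R] = 2*n_A*n_B*(2*n_A*n_B - n_A - n_B) / ((n_A+n_B)^2 * (n_A+n_B-1)) = 2000/900 = 2.2222.
        SD[R] = 1.4907.
Step 4: Continuity-corrected z = (R - 0.5 - E[R]) / SD[R] = (7 - 0.5 - 6.0000) / 1.4907 = 0.3354.
Step 5: Two-sided p-value via normal approximation = 2*(1 - Phi(|z|)) = 0.737316.
Step 6: alpha = 0.05. fail to reject H0.

R = 7, z = 0.3354, p = 0.737316, fail to reject H0.


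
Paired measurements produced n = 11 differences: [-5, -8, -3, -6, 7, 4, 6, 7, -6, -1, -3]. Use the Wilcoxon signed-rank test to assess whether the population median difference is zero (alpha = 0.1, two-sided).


Step 1: Drop any zero differences (none here) and take |d_i|.
|d| = [5, 8, 3, 6, 7, 4, 6, 7, 6, 1, 3]
Step 2: Midrank |d_i| (ties get averaged ranks).
ranks: |5|->5, |8|->11, |3|->2.5, |6|->7, |7|->9.5, |4|->4, |6|->7, |7|->9.5, |6|->7, |1|->1, |3|->2.5
Step 3: Attach original signs; sum ranks with positive sign and with negative sign.
W+ = 9.5 + 4 + 7 + 9.5 = 30
W- = 5 + 11 + 2.5 + 7 + 7 + 1 + 2.5 = 36
(Check: W+ + W- = 66 should equal n(n+1)/2 = 66.)
Step 4: Test statistic W = min(W+, W-) = 30.
Step 5: Ties in |d|, so use the tie-corrected normal approximation.
        E[W] = n(n+1)/4 = 11*12/4 = 33.
        Tie groups: |d|=3 (t=2), |d|=6 (t=3), |d|=7 (t=2); sum(t^3 - t) = 36.
        Var[W] = n(n+1)(2n+1)/24 - sum(t^3-t)/48 = 3036/24 - 36/48 = 125.75.
        z = (W - E[W]) / sqrt(Var[W]) = (30 - 33) / 11.2138 = -0.2675.
        Two-sided p = 2*Phi(z) = 0.789064.
Step 6: alpha = 0.1. fail to reject H0.

W+ = 30, W- = 36, W = min = 30, p = 0.789064, fail to reject H0.


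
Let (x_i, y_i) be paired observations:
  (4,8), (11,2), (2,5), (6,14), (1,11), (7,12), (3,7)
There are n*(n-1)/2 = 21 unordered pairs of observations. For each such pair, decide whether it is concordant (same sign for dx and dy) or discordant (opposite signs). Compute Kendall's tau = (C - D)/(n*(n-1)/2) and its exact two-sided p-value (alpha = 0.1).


Step 1: Enumerate the 21 unordered pairs (i,j) with i<j and classify each by sign(x_j-x_i) * sign(y_j-y_i).
  (1,2):dx=+7,dy=-6->D; (1,3):dx=-2,dy=-3->C; (1,4):dx=+2,dy=+6->C; (1,5):dx=-3,dy=+3->D
  (1,6):dx=+3,dy=+4->C; (1,7):dx=-1,dy=-1->C; (2,3):dx=-9,dy=+3->D; (2,4):dx=-5,dy=+12->D
  (2,5):dx=-10,dy=+9->D; (2,6):dx=-4,dy=+10->D; (2,7):dx=-8,dy=+5->D; (3,4):dx=+4,dy=+9->C
  (3,5):dx=-1,dy=+6->D; (3,6):dx=+5,dy=+7->C; (3,7):dx=+1,dy=+2->C; (4,5):dx=-5,dy=-3->C
  (4,6):dx=+1,dy=-2->D; (4,7):dx=-3,dy=-7->C; (5,6):dx=+6,dy=+1->C; (5,7):dx=+2,dy=-4->D
  (6,7):dx=-4,dy=-5->C
Step 2: C = 11, D = 10, total pairs = 21.
Step 3: tau = (C - D)/(n(n-1)/2) = (11 - 10)/21 = 0.047619.
Step 4: Exact two-sided p-value (enumerate n! = 5040 permutations of y under H0): p = 1.000000.
Step 5: alpha = 0.1. fail to reject H0.

tau_b = 0.0476 (C=11, D=10), p = 1.000000, fail to reject H0.


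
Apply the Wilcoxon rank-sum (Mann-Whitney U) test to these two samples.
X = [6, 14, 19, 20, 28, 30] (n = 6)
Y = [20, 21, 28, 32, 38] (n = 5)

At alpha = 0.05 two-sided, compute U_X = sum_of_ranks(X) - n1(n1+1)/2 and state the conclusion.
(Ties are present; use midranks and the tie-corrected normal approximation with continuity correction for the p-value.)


Step 1: Combine and sort all 11 observations; assign midranks.
sorted (value, group): (6,X), (14,X), (19,X), (20,X), (20,Y), (21,Y), (28,X), (28,Y), (30,X), (32,Y), (38,Y)
ranks: 6->1, 14->2, 19->3, 20->4.5, 20->4.5, 21->6, 28->7.5, 28->7.5, 30->9, 32->10, 38->11
Step 2: Rank sum for X: R1 = 1 + 2 + 3 + 4.5 + 7.5 + 9 = 27.
Step 3: U_X = R1 - n1(n1+1)/2 = 27 - 6*7/2 = 27 - 21 = 6.
       U_Y = n1*n2 - U_X = 30 - 6 = 24.
Step 4: Ties are present, so use the tie-corrected normal approximation (with continuity correction) for the p-value.
Step 5: p-value = 0.119000; compare to alpha = 0.05. fail to reject H0.

U_X = 6, p = 0.119000, fail to reject H0 at alpha = 0.05.


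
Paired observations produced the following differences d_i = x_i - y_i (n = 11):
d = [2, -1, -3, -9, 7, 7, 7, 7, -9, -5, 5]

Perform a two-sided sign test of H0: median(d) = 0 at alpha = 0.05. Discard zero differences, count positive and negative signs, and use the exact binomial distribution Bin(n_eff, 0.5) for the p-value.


Step 1: Discard zero differences. Original n = 11; n_eff = number of nonzero differences = 11.
Nonzero differences (with sign): +2, -1, -3, -9, +7, +7, +7, +7, -9, -5, +5
Step 2: Count signs: positive = 6, negative = 5.
Step 3: Under H0: P(positive) = 0.5, so the number of positives S ~ Bin(11, 0.5).
Step 4: Two-sided exact p-value = sum of Bin(11,0.5) probabilities at or below the observed probability = 1.000000.
Step 5: alpha = 0.05. fail to reject H0.

n_eff = 11, pos = 6, neg = 5, p = 1.000000, fail to reject H0.


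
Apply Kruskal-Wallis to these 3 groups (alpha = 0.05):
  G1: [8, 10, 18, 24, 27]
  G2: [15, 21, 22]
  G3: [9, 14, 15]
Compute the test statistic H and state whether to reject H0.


Step 1: Combine all N = 11 observations and assign midranks.
sorted (value, group, rank): (8,G1,1), (9,G3,2), (10,G1,3), (14,G3,4), (15,G2,5.5), (15,G3,5.5), (18,G1,7), (21,G2,8), (22,G2,9), (24,G1,10), (27,G1,11)
Step 2: Sum ranks within each group.
R_1 = 32 (n_1 = 5)
R_2 = 22.5 (n_2 = 3)
R_3 = 11.5 (n_3 = 3)
Step 3: H = 12/(N(N+1)) * sum(R_i^2/n_i) - 3(N+1)
     = 12/(11*12) * (32^2/5 + 22.5^2/3 + 11.5^2/3) - 3*12
     = 0.090909 * 417.633 - 36
     = 1.966667.
Step 4: Ties present; correction factor C = 1 - 6/(11^3 - 11) = 0.995455. Corrected H = 1.966667 / 0.995455 = 1.975647.
Step 5: Under H0, H ~ chi^2(2); p-value = 0.372386.
Step 6: alpha = 0.05. fail to reject H0.

H = 1.9756, df = 2, p = 0.372386, fail to reject H0.


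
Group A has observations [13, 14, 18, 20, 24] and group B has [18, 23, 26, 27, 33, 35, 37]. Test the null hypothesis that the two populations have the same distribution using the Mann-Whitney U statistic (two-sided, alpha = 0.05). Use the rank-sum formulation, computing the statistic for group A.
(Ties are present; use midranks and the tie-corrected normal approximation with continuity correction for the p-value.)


Step 1: Combine and sort all 12 observations; assign midranks.
sorted (value, group): (13,X), (14,X), (18,X), (18,Y), (20,X), (23,Y), (24,X), (26,Y), (27,Y), (33,Y), (35,Y), (37,Y)
ranks: 13->1, 14->2, 18->3.5, 18->3.5, 20->5, 23->6, 24->7, 26->8, 27->9, 33->10, 35->11, 37->12
Step 2: Rank sum for X: R1 = 1 + 2 + 3.5 + 5 + 7 = 18.5.
Step 3: U_X = R1 - n1(n1+1)/2 = 18.5 - 5*6/2 = 18.5 - 15 = 3.5.
       U_Y = n1*n2 - U_X = 35 - 3.5 = 31.5.
Step 4: Ties are present, so use the tie-corrected normal approximation (with continuity correction) for the p-value.
Step 5: p-value = 0.028075; compare to alpha = 0.05. reject H0.

U_X = 3.5, p = 0.028075, reject H0 at alpha = 0.05.


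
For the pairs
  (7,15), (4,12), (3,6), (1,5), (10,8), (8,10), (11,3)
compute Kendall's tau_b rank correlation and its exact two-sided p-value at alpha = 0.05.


Step 1: Enumerate the 21 unordered pairs (i,j) with i<j and classify each by sign(x_j-x_i) * sign(y_j-y_i).
  (1,2):dx=-3,dy=-3->C; (1,3):dx=-4,dy=-9->C; (1,4):dx=-6,dy=-10->C; (1,5):dx=+3,dy=-7->D
  (1,6):dx=+1,dy=-5->D; (1,7):dx=+4,dy=-12->D; (2,3):dx=-1,dy=-6->C; (2,4):dx=-3,dy=-7->C
  (2,5):dx=+6,dy=-4->D; (2,6):dx=+4,dy=-2->D; (2,7):dx=+7,dy=-9->D; (3,4):dx=-2,dy=-1->C
  (3,5):dx=+7,dy=+2->C; (3,6):dx=+5,dy=+4->C; (3,7):dx=+8,dy=-3->D; (4,5):dx=+9,dy=+3->C
  (4,6):dx=+7,dy=+5->C; (4,7):dx=+10,dy=-2->D; (5,6):dx=-2,dy=+2->D; (5,7):dx=+1,dy=-5->D
  (6,7):dx=+3,dy=-7->D
Step 2: C = 10, D = 11, total pairs = 21.
Step 3: tau = (C - D)/(n(n-1)/2) = (10 - 11)/21 = -0.047619.
Step 4: Exact two-sided p-value (enumerate n! = 5040 permutations of y under H0): p = 1.000000.
Step 5: alpha = 0.05. fail to reject H0.

tau_b = -0.0476 (C=10, D=11), p = 1.000000, fail to reject H0.


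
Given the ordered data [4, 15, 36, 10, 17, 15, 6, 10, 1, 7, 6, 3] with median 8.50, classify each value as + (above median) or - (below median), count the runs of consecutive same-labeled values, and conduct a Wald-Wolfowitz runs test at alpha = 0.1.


Step 1: Compute median = 8.50; label A = above, B = below.
Labels in order: BAAAAABABBBB  (n_A = 6, n_B = 6)
Step 2: Count runs R = 5.
Step 3: Under H0 (random ordering), E[R] = 2*n_A*n_B/(n_A+n_B) + 1 = 2*6*6/12 + 1 = 7.0000.
        Var[R] = 2*n_A*n_B*(2*n_A*n_B - n_A - n_B) / ((n_A+n_B)^2 * (n_A+n_B-1)) = 4320/1584 = 2.7273.
        SD[R] = 1.6514.
Step 4: Continuity-corrected z = (R + 0.5 - E[R]) / SD[R] = (5 + 0.5 - 7.0000) / 1.6514 = -0.9083.
Step 5: Two-sided p-value via normal approximation = 2*(1 - Phi(|z|)) = 0.363722.
Step 6: alpha = 0.1. fail to reject H0.

R = 5, z = -0.9083, p = 0.363722, fail to reject H0.


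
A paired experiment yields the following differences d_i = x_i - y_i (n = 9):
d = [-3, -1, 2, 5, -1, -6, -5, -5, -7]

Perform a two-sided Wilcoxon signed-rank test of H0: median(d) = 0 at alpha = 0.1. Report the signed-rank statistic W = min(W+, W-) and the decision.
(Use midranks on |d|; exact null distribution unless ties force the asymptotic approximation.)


Step 1: Drop any zero differences (none here) and take |d_i|.
|d| = [3, 1, 2, 5, 1, 6, 5, 5, 7]
Step 2: Midrank |d_i| (ties get averaged ranks).
ranks: |3|->4, |1|->1.5, |2|->3, |5|->6, |1|->1.5, |6|->8, |5|->6, |5|->6, |7|->9
Step 3: Attach original signs; sum ranks with positive sign and with negative sign.
W+ = 3 + 6 = 9
W- = 4 + 1.5 + 1.5 + 8 + 6 + 6 + 9 = 36
(Check: W+ + W- = 45 should equal n(n+1)/2 = 45.)
Step 4: Test statistic W = min(W+, W-) = 9.
Step 5: Ties in |d|, so use the tie-corrected normal approximation.
        E[W] = n(n+1)/4 = 9*10/4 = 22.5.
        Tie groups: |d|=1 (t=2), |d|=5 (t=3); sum(t^3 - t) = 30.
        Var[W] = n(n+1)(2n+1)/24 - sum(t^3-t)/48 = 1710/24 - 30/48 = 70.625.
        z = (W - E[W]) / sqrt(Var[W]) = (9 - 22.5) / 8.4039 = -1.6064.
        Two-sided p = 2*Phi(z) = 0.108185.
Step 6: alpha = 0.1. fail to reject H0.

W+ = 9, W- = 36, W = min = 9, p = 0.108185, fail to reject H0.


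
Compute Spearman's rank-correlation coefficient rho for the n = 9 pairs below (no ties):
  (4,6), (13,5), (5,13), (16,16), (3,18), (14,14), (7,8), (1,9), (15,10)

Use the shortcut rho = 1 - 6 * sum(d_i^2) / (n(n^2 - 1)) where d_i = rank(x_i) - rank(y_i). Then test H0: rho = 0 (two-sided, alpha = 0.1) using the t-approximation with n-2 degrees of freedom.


Step 1: Rank x and y separately (midranks; no ties here).
rank(x): 4->3, 13->6, 5->4, 16->9, 3->2, 14->7, 7->5, 1->1, 15->8
rank(y): 6->2, 5->1, 13->6, 16->8, 18->9, 14->7, 8->3, 9->4, 10->5
Step 2: d_i = R_x(i) - R_y(i); compute d_i^2.
  (3-2)^2=1, (6-1)^2=25, (4-6)^2=4, (9-8)^2=1, (2-9)^2=49, (7-7)^2=0, (5-3)^2=4, (1-4)^2=9, (8-5)^2=9
sum(d^2) = 102.
Step 3: rho = 1 - 6*102 / (9*(9^2 - 1)) = 1 - 612/720 = 0.150000.
Step 4: Under H0, t = rho * sqrt((n-2)/(1-rho^2)) = 0.4014 ~ t(7).
Step 5: Two-sided p-value from the t-distribution with 7 df = 0.700094.
Step 6: alpha = 0.1. fail to reject H0.

rho = 0.1500, p = 0.700094, fail to reject H0 at alpha = 0.1.


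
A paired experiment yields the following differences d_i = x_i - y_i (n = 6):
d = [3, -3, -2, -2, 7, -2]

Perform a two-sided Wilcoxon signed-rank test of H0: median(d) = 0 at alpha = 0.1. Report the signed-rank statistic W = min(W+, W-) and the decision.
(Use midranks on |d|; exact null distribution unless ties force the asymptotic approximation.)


Step 1: Drop any zero differences (none here) and take |d_i|.
|d| = [3, 3, 2, 2, 7, 2]
Step 2: Midrank |d_i| (ties get averaged ranks).
ranks: |3|->4.5, |3|->4.5, |2|->2, |2|->2, |7|->6, |2|->2
Step 3: Attach original signs; sum ranks with positive sign and with negative sign.
W+ = 4.5 + 6 = 10.5
W- = 4.5 + 2 + 2 + 2 = 10.5
(Check: W+ + W- = 21 should equal n(n+1)/2 = 21.)
Step 4: Test statistic W = min(W+, W-) = 10.5.
Step 5: Ties in |d|, so use the tie-corrected normal approximation.
        E[W] = n(n+1)/4 = 6*7/4 = 10.5.
        Tie groups: |d|=2 (t=3), |d|=3 (t=2); sum(t^3 - t) = 30.
        Var[W] = n(n+1)(2n+1)/24 - sum(t^3-t)/48 = 546/24 - 30/48 = 22.125.
        z = (W - E[W]) / sqrt(Var[W]) = (10.5 - 10.5) / 4.7037 = 0.0000.
        Two-sided p = 2*Phi(z) = 1.000000.
Step 6: alpha = 0.1. fail to reject H0.

W+ = 10.5, W- = 10.5, W = min = 10.5, p = 1.000000, fail to reject H0.


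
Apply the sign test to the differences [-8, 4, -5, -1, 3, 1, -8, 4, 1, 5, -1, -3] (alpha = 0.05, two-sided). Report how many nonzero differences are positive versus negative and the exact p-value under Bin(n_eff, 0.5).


Step 1: Discard zero differences. Original n = 12; n_eff = number of nonzero differences = 12.
Nonzero differences (with sign): -8, +4, -5, -1, +3, +1, -8, +4, +1, +5, -1, -3
Step 2: Count signs: positive = 6, negative = 6.
Step 3: Under H0: P(positive) = 0.5, so the number of positives S ~ Bin(12, 0.5).
Step 4: Two-sided exact p-value = sum of Bin(12,0.5) probabilities at or below the observed probability = 1.000000.
Step 5: alpha = 0.05. fail to reject H0.

n_eff = 12, pos = 6, neg = 6, p = 1.000000, fail to reject H0.


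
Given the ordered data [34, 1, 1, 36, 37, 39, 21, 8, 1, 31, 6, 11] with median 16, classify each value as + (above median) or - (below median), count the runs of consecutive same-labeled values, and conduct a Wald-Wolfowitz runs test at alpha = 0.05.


Step 1: Compute median = 16; label A = above, B = below.
Labels in order: ABBAAAABBABB  (n_A = 6, n_B = 6)
Step 2: Count runs R = 6.
Step 3: Under H0 (random ordering), E[R] = 2*n_A*n_B/(n_A+n_B) + 1 = 2*6*6/12 + 1 = 7.0000.
        Var[R] = 2*n_A*n_B*(2*n_A*n_B - n_A - n_B) / ((n_A+n_B)^2 * (n_A+n_B-1)) = 4320/1584 = 2.7273.
        SD[R] = 1.6514.
Step 4: Continuity-corrected z = (R + 0.5 - E[R]) / SD[R] = (6 + 0.5 - 7.0000) / 1.6514 = -0.3028.
Step 5: Two-sided p-value via normal approximation = 2*(1 - Phi(|z|)) = 0.762069.
Step 6: alpha = 0.05. fail to reject H0.

R = 6, z = -0.3028, p = 0.762069, fail to reject H0.


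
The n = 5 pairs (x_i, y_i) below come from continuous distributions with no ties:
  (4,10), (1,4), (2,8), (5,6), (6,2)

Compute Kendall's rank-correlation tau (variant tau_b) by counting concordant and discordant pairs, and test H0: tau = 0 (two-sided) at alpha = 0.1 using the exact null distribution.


Step 1: Enumerate the 10 unordered pairs (i,j) with i<j and classify each by sign(x_j-x_i) * sign(y_j-y_i).
  (1,2):dx=-3,dy=-6->C; (1,3):dx=-2,dy=-2->C; (1,4):dx=+1,dy=-4->D; (1,5):dx=+2,dy=-8->D
  (2,3):dx=+1,dy=+4->C; (2,4):dx=+4,dy=+2->C; (2,5):dx=+5,dy=-2->D; (3,4):dx=+3,dy=-2->D
  (3,5):dx=+4,dy=-6->D; (4,5):dx=+1,dy=-4->D
Step 2: C = 4, D = 6, total pairs = 10.
Step 3: tau = (C - D)/(n(n-1)/2) = (4 - 6)/10 = -0.200000.
Step 4: Exact two-sided p-value (enumerate n! = 120 permutations of y under H0): p = 0.816667.
Step 5: alpha = 0.1. fail to reject H0.

tau_b = -0.2000 (C=4, D=6), p = 0.816667, fail to reject H0.


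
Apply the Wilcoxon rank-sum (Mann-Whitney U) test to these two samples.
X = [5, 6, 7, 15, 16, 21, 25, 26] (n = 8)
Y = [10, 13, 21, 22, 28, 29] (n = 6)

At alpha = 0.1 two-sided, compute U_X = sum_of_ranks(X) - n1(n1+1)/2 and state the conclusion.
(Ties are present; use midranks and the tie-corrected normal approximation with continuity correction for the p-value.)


Step 1: Combine and sort all 14 observations; assign midranks.
sorted (value, group): (5,X), (6,X), (7,X), (10,Y), (13,Y), (15,X), (16,X), (21,X), (21,Y), (22,Y), (25,X), (26,X), (28,Y), (29,Y)
ranks: 5->1, 6->2, 7->3, 10->4, 13->5, 15->6, 16->7, 21->8.5, 21->8.5, 22->10, 25->11, 26->12, 28->13, 29->14
Step 2: Rank sum for X: R1 = 1 + 2 + 3 + 6 + 7 + 8.5 + 11 + 12 = 50.5.
Step 3: U_X = R1 - n1(n1+1)/2 = 50.5 - 8*9/2 = 50.5 - 36 = 14.5.
       U_Y = n1*n2 - U_X = 48 - 14.5 = 33.5.
Step 4: Ties are present, so use the tie-corrected normal approximation (with continuity correction) for the p-value.
Step 5: p-value = 0.244759; compare to alpha = 0.1. fail to reject H0.

U_X = 14.5, p = 0.244759, fail to reject H0 at alpha = 0.1.


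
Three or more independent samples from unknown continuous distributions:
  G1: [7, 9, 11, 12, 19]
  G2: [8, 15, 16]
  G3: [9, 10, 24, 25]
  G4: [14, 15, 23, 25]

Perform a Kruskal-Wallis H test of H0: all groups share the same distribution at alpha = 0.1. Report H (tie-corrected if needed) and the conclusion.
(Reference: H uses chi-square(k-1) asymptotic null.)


Step 1: Combine all N = 16 observations and assign midranks.
sorted (value, group, rank): (7,G1,1), (8,G2,2), (9,G1,3.5), (9,G3,3.5), (10,G3,5), (11,G1,6), (12,G1,7), (14,G4,8), (15,G2,9.5), (15,G4,9.5), (16,G2,11), (19,G1,12), (23,G4,13), (24,G3,14), (25,G3,15.5), (25,G4,15.5)
Step 2: Sum ranks within each group.
R_1 = 29.5 (n_1 = 5)
R_2 = 22.5 (n_2 = 3)
R_3 = 38 (n_3 = 4)
R_4 = 46 (n_4 = 4)
Step 3: H = 12/(N(N+1)) * sum(R_i^2/n_i) - 3(N+1)
     = 12/(16*17) * (29.5^2/5 + 22.5^2/3 + 38^2/4 + 46^2/4) - 3*17
     = 0.044118 * 1232.8 - 51
     = 3.388235.
Step 4: Ties present; correction factor C = 1 - 18/(16^3 - 16) = 0.995588. Corrected H = 3.388235 / 0.995588 = 3.403250.
Step 5: Under H0, H ~ chi^2(3); p-value = 0.333529.
Step 6: alpha = 0.1. fail to reject H0.

H = 3.4032, df = 3, p = 0.333529, fail to reject H0.


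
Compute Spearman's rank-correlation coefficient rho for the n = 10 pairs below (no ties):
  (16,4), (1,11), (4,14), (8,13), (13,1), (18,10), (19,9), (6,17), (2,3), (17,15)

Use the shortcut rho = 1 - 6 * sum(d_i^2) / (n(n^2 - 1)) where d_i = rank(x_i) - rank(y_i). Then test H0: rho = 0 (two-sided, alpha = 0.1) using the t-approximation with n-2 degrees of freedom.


Step 1: Rank x and y separately (midranks; no ties here).
rank(x): 16->7, 1->1, 4->3, 8->5, 13->6, 18->9, 19->10, 6->4, 2->2, 17->8
rank(y): 4->3, 11->6, 14->8, 13->7, 1->1, 10->5, 9->4, 17->10, 3->2, 15->9
Step 2: d_i = R_x(i) - R_y(i); compute d_i^2.
  (7-3)^2=16, (1-6)^2=25, (3-8)^2=25, (5-7)^2=4, (6-1)^2=25, (9-5)^2=16, (10-4)^2=36, (4-10)^2=36, (2-2)^2=0, (8-9)^2=1
sum(d^2) = 184.
Step 3: rho = 1 - 6*184 / (10*(10^2 - 1)) = 1 - 1104/990 = -0.115152.
Step 4: Under H0, t = rho * sqrt((n-2)/(1-rho^2)) = -0.3279 ~ t(8).
Step 5: Two-sided p-value from the t-distribution with 8 df = 0.751420.
Step 6: alpha = 0.1. fail to reject H0.

rho = -0.1152, p = 0.751420, fail to reject H0 at alpha = 0.1.


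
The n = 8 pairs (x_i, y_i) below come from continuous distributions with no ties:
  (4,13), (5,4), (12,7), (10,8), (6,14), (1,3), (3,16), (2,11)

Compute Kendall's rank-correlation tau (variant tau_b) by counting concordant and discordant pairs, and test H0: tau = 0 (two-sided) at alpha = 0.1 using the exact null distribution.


Step 1: Enumerate the 28 unordered pairs (i,j) with i<j and classify each by sign(x_j-x_i) * sign(y_j-y_i).
  (1,2):dx=+1,dy=-9->D; (1,3):dx=+8,dy=-6->D; (1,4):dx=+6,dy=-5->D; (1,5):dx=+2,dy=+1->C
  (1,6):dx=-3,dy=-10->C; (1,7):dx=-1,dy=+3->D; (1,8):dx=-2,dy=-2->C; (2,3):dx=+7,dy=+3->C
  (2,4):dx=+5,dy=+4->C; (2,5):dx=+1,dy=+10->C; (2,6):dx=-4,dy=-1->C; (2,7):dx=-2,dy=+12->D
  (2,8):dx=-3,dy=+7->D; (3,4):dx=-2,dy=+1->D; (3,5):dx=-6,dy=+7->D; (3,6):dx=-11,dy=-4->C
  (3,7):dx=-9,dy=+9->D; (3,8):dx=-10,dy=+4->D; (4,5):dx=-4,dy=+6->D; (4,6):dx=-9,dy=-5->C
  (4,7):dx=-7,dy=+8->D; (4,8):dx=-8,dy=+3->D; (5,6):dx=-5,dy=-11->C; (5,7):dx=-3,dy=+2->D
  (5,8):dx=-4,dy=-3->C; (6,7):dx=+2,dy=+13->C; (6,8):dx=+1,dy=+8->C; (7,8):dx=-1,dy=-5->C
Step 2: C = 14, D = 14, total pairs = 28.
Step 3: tau = (C - D)/(n(n-1)/2) = (14 - 14)/28 = 0.000000.
Step 4: Exact two-sided p-value (enumerate n! = 40320 permutations of y under H0): p = 1.000000.
Step 5: alpha = 0.1. fail to reject H0.

tau_b = 0.0000 (C=14, D=14), p = 1.000000, fail to reject H0.


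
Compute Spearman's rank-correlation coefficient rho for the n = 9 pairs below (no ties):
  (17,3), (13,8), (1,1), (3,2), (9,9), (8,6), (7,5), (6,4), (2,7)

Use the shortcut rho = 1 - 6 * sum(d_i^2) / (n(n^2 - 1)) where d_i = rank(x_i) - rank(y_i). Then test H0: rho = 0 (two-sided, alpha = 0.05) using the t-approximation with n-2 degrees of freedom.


Step 1: Rank x and y separately (midranks; no ties here).
rank(x): 17->9, 13->8, 1->1, 3->3, 9->7, 8->6, 7->5, 6->4, 2->2
rank(y): 3->3, 8->8, 1->1, 2->2, 9->9, 6->6, 5->5, 4->4, 7->7
Step 2: d_i = R_x(i) - R_y(i); compute d_i^2.
  (9-3)^2=36, (8-8)^2=0, (1-1)^2=0, (3-2)^2=1, (7-9)^2=4, (6-6)^2=0, (5-5)^2=0, (4-4)^2=0, (2-7)^2=25
sum(d^2) = 66.
Step 3: rho = 1 - 6*66 / (9*(9^2 - 1)) = 1 - 396/720 = 0.450000.
Step 4: Under H0, t = rho * sqrt((n-2)/(1-rho^2)) = 1.3332 ~ t(7).
Step 5: Two-sided p-value from the t-distribution with 7 df = 0.224216.
Step 6: alpha = 0.05. fail to reject H0.

rho = 0.4500, p = 0.224216, fail to reject H0 at alpha = 0.05.


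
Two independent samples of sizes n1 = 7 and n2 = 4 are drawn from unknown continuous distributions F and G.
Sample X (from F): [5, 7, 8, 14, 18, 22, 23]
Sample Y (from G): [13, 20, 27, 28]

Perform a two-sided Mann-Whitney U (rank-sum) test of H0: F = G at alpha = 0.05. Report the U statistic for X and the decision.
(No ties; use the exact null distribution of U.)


Step 1: Combine and sort all 11 observations; assign midranks.
sorted (value, group): (5,X), (7,X), (8,X), (13,Y), (14,X), (18,X), (20,Y), (22,X), (23,X), (27,Y), (28,Y)
ranks: 5->1, 7->2, 8->3, 13->4, 14->5, 18->6, 20->7, 22->8, 23->9, 27->10, 28->11
Step 2: Rank sum for X: R1 = 1 + 2 + 3 + 5 + 6 + 8 + 9 = 34.
Step 3: U_X = R1 - n1(n1+1)/2 = 34 - 7*8/2 = 34 - 28 = 6.
       U_Y = n1*n2 - U_X = 28 - 6 = 22.
Step 4: No ties, so the exact null distribution of U (based on enumerating the C(11,7) = 330 equally likely rank assignments) gives the two-sided p-value.
Step 5: p-value = 0.163636; compare to alpha = 0.05. fail to reject H0.

U_X = 6, p = 0.163636, fail to reject H0 at alpha = 0.05.


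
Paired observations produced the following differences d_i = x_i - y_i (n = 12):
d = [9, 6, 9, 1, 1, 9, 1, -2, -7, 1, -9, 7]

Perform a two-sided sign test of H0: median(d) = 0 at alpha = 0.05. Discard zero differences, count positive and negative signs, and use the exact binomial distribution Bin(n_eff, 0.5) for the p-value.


Step 1: Discard zero differences. Original n = 12; n_eff = number of nonzero differences = 12.
Nonzero differences (with sign): +9, +6, +9, +1, +1, +9, +1, -2, -7, +1, -9, +7
Step 2: Count signs: positive = 9, negative = 3.
Step 3: Under H0: P(positive) = 0.5, so the number of positives S ~ Bin(12, 0.5).
Step 4: Two-sided exact p-value = sum of Bin(12,0.5) probabilities at or below the observed probability = 0.145996.
Step 5: alpha = 0.05. fail to reject H0.

n_eff = 12, pos = 9, neg = 3, p = 0.145996, fail to reject H0.


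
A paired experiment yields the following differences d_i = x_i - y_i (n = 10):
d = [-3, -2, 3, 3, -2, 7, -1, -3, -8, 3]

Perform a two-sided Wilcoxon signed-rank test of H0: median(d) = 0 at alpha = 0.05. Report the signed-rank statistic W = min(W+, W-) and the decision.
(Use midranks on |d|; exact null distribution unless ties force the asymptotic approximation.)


Step 1: Drop any zero differences (none here) and take |d_i|.
|d| = [3, 2, 3, 3, 2, 7, 1, 3, 8, 3]
Step 2: Midrank |d_i| (ties get averaged ranks).
ranks: |3|->6, |2|->2.5, |3|->6, |3|->6, |2|->2.5, |7|->9, |1|->1, |3|->6, |8|->10, |3|->6
Step 3: Attach original signs; sum ranks with positive sign and with negative sign.
W+ = 6 + 6 + 9 + 6 = 27
W- = 6 + 2.5 + 2.5 + 1 + 6 + 10 = 28
(Check: W+ + W- = 55 should equal n(n+1)/2 = 55.)
Step 4: Test statistic W = min(W+, W-) = 27.
Step 5: Ties in |d|, so use the tie-corrected normal approximation.
        E[W] = n(n+1)/4 = 10*11/4 = 27.5.
        Tie groups: |d|=2 (t=2), |d|=3 (t=5); sum(t^3 - t) = 126.
        Var[W] = n(n+1)(2n+1)/24 - sum(t^3-t)/48 = 2310/24 - 126/48 = 93.625.
        z = (W - E[W]) / sqrt(Var[W]) = (27 - 27.5) / 9.6760 = -0.0517.
        Two-sided p = 2*Phi(z) = 0.958788.
Step 6: alpha = 0.05. fail to reject H0.

W+ = 27, W- = 28, W = min = 27, p = 0.958788, fail to reject H0.


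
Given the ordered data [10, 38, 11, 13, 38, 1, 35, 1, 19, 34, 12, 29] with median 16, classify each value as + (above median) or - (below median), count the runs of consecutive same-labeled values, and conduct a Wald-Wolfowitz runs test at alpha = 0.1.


Step 1: Compute median = 16; label A = above, B = below.
Labels in order: BABBABABAABA  (n_A = 6, n_B = 6)
Step 2: Count runs R = 10.
Step 3: Under H0 (random ordering), E[R] = 2*n_A*n_B/(n_A+n_B) + 1 = 2*6*6/12 + 1 = 7.0000.
        Var[R] = 2*n_A*n_B*(2*n_A*n_B - n_A - n_B) / ((n_A+n_B)^2 * (n_A+n_B-1)) = 4320/1584 = 2.7273.
        SD[R] = 1.6514.
Step 4: Continuity-corrected z = (R - 0.5 - E[R]) / SD[R] = (10 - 0.5 - 7.0000) / 1.6514 = 1.5138.
Step 5: Two-sided p-value via normal approximation = 2*(1 - Phi(|z|)) = 0.130070.
Step 6: alpha = 0.1. fail to reject H0.

R = 10, z = 1.5138, p = 0.130070, fail to reject H0.


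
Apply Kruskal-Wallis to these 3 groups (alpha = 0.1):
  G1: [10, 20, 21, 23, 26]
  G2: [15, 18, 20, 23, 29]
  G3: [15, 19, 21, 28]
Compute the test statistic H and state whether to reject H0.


Step 1: Combine all N = 14 observations and assign midranks.
sorted (value, group, rank): (10,G1,1), (15,G2,2.5), (15,G3,2.5), (18,G2,4), (19,G3,5), (20,G1,6.5), (20,G2,6.5), (21,G1,8.5), (21,G3,8.5), (23,G1,10.5), (23,G2,10.5), (26,G1,12), (28,G3,13), (29,G2,14)
Step 2: Sum ranks within each group.
R_1 = 38.5 (n_1 = 5)
R_2 = 37.5 (n_2 = 5)
R_3 = 29 (n_3 = 4)
Step 3: H = 12/(N(N+1)) * sum(R_i^2/n_i) - 3(N+1)
     = 12/(14*15) * (38.5^2/5 + 37.5^2/5 + 29^2/4) - 3*15
     = 0.057143 * 787.95 - 45
     = 0.025714.
Step 4: Ties present; correction factor C = 1 - 24/(14^3 - 14) = 0.991209. Corrected H = 0.025714 / 0.991209 = 0.025942.
Step 5: Under H0, H ~ chi^2(2); p-value = 0.987113.
Step 6: alpha = 0.1. fail to reject H0.

H = 0.0259, df = 2, p = 0.987113, fail to reject H0.


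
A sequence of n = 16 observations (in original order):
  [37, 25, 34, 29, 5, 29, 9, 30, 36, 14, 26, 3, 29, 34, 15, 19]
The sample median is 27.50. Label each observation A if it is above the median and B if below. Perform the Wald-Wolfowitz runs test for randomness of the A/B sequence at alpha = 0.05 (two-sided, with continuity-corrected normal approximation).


Step 1: Compute median = 27.50; label A = above, B = below.
Labels in order: ABAABABAABBBAABB  (n_A = 8, n_B = 8)
Step 2: Count runs R = 10.
Step 3: Under H0 (random ordering), E[R] = 2*n_A*n_B/(n_A+n_B) + 1 = 2*8*8/16 + 1 = 9.0000.
        Var[R] = 2*n_A*n_B*(2*n_A*n_B - n_A - n_B) / ((n_A+n_B)^2 * (n_A+n_B-1)) = 14336/3840 = 3.7333.
        SD[R] = 1.9322.
Step 4: Continuity-corrected z = (R - 0.5 - E[R]) / SD[R] = (10 - 0.5 - 9.0000) / 1.9322 = 0.2588.
Step 5: Two-sided p-value via normal approximation = 2*(1 - Phi(|z|)) = 0.795809.
Step 6: alpha = 0.05. fail to reject H0.

R = 10, z = 0.2588, p = 0.795809, fail to reject H0.


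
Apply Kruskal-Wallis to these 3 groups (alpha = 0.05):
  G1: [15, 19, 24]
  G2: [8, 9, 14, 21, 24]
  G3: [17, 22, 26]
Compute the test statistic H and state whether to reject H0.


Step 1: Combine all N = 11 observations and assign midranks.
sorted (value, group, rank): (8,G2,1), (9,G2,2), (14,G2,3), (15,G1,4), (17,G3,5), (19,G1,6), (21,G2,7), (22,G3,8), (24,G1,9.5), (24,G2,9.5), (26,G3,11)
Step 2: Sum ranks within each group.
R_1 = 19.5 (n_1 = 3)
R_2 = 22.5 (n_2 = 5)
R_3 = 24 (n_3 = 3)
Step 3: H = 12/(N(N+1)) * sum(R_i^2/n_i) - 3(N+1)
     = 12/(11*12) * (19.5^2/3 + 22.5^2/5 + 24^2/3) - 3*12
     = 0.090909 * 420 - 36
     = 2.181818.
Step 4: Ties present; correction factor C = 1 - 6/(11^3 - 11) = 0.995455. Corrected H = 2.181818 / 0.995455 = 2.191781.
Step 5: Under H0, H ~ chi^2(2); p-value = 0.334242.
Step 6: alpha = 0.05. fail to reject H0.

H = 2.1918, df = 2, p = 0.334242, fail to reject H0.


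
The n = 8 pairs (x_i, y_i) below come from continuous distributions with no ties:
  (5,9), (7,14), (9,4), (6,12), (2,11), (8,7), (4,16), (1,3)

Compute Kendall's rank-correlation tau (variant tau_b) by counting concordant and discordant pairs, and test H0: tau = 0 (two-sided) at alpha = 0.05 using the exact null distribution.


Step 1: Enumerate the 28 unordered pairs (i,j) with i<j and classify each by sign(x_j-x_i) * sign(y_j-y_i).
  (1,2):dx=+2,dy=+5->C; (1,3):dx=+4,dy=-5->D; (1,4):dx=+1,dy=+3->C; (1,5):dx=-3,dy=+2->D
  (1,6):dx=+3,dy=-2->D; (1,7):dx=-1,dy=+7->D; (1,8):dx=-4,dy=-6->C; (2,3):dx=+2,dy=-10->D
  (2,4):dx=-1,dy=-2->C; (2,5):dx=-5,dy=-3->C; (2,6):dx=+1,dy=-7->D; (2,7):dx=-3,dy=+2->D
  (2,8):dx=-6,dy=-11->C; (3,4):dx=-3,dy=+8->D; (3,5):dx=-7,dy=+7->D; (3,6):dx=-1,dy=+3->D
  (3,7):dx=-5,dy=+12->D; (3,8):dx=-8,dy=-1->C; (4,5):dx=-4,dy=-1->C; (4,6):dx=+2,dy=-5->D
  (4,7):dx=-2,dy=+4->D; (4,8):dx=-5,dy=-9->C; (5,6):dx=+6,dy=-4->D; (5,7):dx=+2,dy=+5->C
  (5,8):dx=-1,dy=-8->C; (6,7):dx=-4,dy=+9->D; (6,8):dx=-7,dy=-4->C; (7,8):dx=-3,dy=-13->C
Step 2: C = 13, D = 15, total pairs = 28.
Step 3: tau = (C - D)/(n(n-1)/2) = (13 - 15)/28 = -0.071429.
Step 4: Exact two-sided p-value (enumerate n! = 40320 permutations of y under H0): p = 0.904861.
Step 5: alpha = 0.05. fail to reject H0.

tau_b = -0.0714 (C=13, D=15), p = 0.904861, fail to reject H0.


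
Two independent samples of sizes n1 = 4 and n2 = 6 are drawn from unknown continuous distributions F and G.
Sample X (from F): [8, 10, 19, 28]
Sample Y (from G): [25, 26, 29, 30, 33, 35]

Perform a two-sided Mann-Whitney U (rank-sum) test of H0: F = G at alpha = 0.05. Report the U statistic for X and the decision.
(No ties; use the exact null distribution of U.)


Step 1: Combine and sort all 10 observations; assign midranks.
sorted (value, group): (8,X), (10,X), (19,X), (25,Y), (26,Y), (28,X), (29,Y), (30,Y), (33,Y), (35,Y)
ranks: 8->1, 10->2, 19->3, 25->4, 26->5, 28->6, 29->7, 30->8, 33->9, 35->10
Step 2: Rank sum for X: R1 = 1 + 2 + 3 + 6 = 12.
Step 3: U_X = R1 - n1(n1+1)/2 = 12 - 4*5/2 = 12 - 10 = 2.
       U_Y = n1*n2 - U_X = 24 - 2 = 22.
Step 4: No ties, so the exact null distribution of U (based on enumerating the C(10,4) = 210 equally likely rank assignments) gives the two-sided p-value.
Step 5: p-value = 0.038095; compare to alpha = 0.05. reject H0.

U_X = 2, p = 0.038095, reject H0 at alpha = 0.05.


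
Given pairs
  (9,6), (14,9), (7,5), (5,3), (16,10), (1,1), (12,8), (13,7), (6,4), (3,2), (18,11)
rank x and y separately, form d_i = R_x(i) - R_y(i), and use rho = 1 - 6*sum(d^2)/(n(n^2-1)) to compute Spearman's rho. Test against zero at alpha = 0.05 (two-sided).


Step 1: Rank x and y separately (midranks; no ties here).
rank(x): 9->6, 14->9, 7->5, 5->3, 16->10, 1->1, 12->7, 13->8, 6->4, 3->2, 18->11
rank(y): 6->6, 9->9, 5->5, 3->3, 10->10, 1->1, 8->8, 7->7, 4->4, 2->2, 11->11
Step 2: d_i = R_x(i) - R_y(i); compute d_i^2.
  (6-6)^2=0, (9-9)^2=0, (5-5)^2=0, (3-3)^2=0, (10-10)^2=0, (1-1)^2=0, (7-8)^2=1, (8-7)^2=1, (4-4)^2=0, (2-2)^2=0, (11-11)^2=0
sum(d^2) = 2.
Step 3: rho = 1 - 6*2 / (11*(11^2 - 1)) = 1 - 12/1320 = 0.990909.
Step 4: Under H0, t = rho * sqrt((n-2)/(1-rho^2)) = 22.0966 ~ t(9).
Step 5: Two-sided p-value from the t-distribution with 9 df = 0.000000.
Step 6: alpha = 0.05. reject H0.

rho = 0.9909, p = 0.000000, reject H0 at alpha = 0.05.


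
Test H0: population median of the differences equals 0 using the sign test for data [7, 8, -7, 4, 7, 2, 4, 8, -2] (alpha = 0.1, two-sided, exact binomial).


Step 1: Discard zero differences. Original n = 9; n_eff = number of nonzero differences = 9.
Nonzero differences (with sign): +7, +8, -7, +4, +7, +2, +4, +8, -2
Step 2: Count signs: positive = 7, negative = 2.
Step 3: Under H0: P(positive) = 0.5, so the number of positives S ~ Bin(9, 0.5).
Step 4: Two-sided exact p-value = sum of Bin(9,0.5) probabilities at or below the observed probability = 0.179688.
Step 5: alpha = 0.1. fail to reject H0.

n_eff = 9, pos = 7, neg = 2, p = 0.179688, fail to reject H0.


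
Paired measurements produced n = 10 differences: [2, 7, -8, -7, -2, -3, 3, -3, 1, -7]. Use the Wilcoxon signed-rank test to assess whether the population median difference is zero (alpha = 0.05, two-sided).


Step 1: Drop any zero differences (none here) and take |d_i|.
|d| = [2, 7, 8, 7, 2, 3, 3, 3, 1, 7]
Step 2: Midrank |d_i| (ties get averaged ranks).
ranks: |2|->2.5, |7|->8, |8|->10, |7|->8, |2|->2.5, |3|->5, |3|->5, |3|->5, |1|->1, |7|->8
Step 3: Attach original signs; sum ranks with positive sign and with negative sign.
W+ = 2.5 + 8 + 5 + 1 = 16.5
W- = 10 + 8 + 2.5 + 5 + 5 + 8 = 38.5
(Check: W+ + W- = 55 should equal n(n+1)/2 = 55.)
Step 4: Test statistic W = min(W+, W-) = 16.5.
Step 5: Ties in |d|, so use the tie-corrected normal approximation.
        E[W] = n(n+1)/4 = 10*11/4 = 27.5.
        Tie groups: |d|=2 (t=2), |d|=3 (t=3), |d|=7 (t=3); sum(t^3 - t) = 54.
        Var[W] = n(n+1)(2n+1)/24 - sum(t^3-t)/48 = 2310/24 - 54/48 = 95.125.
        z = (W - E[W]) / sqrt(Var[W]) = (16.5 - 27.5) / 9.7532 = -1.1278.
        Two-sided p = 2*Phi(z) = 0.259390.
Step 6: alpha = 0.05. fail to reject H0.

W+ = 16.5, W- = 38.5, W = min = 16.5, p = 0.259390, fail to reject H0.


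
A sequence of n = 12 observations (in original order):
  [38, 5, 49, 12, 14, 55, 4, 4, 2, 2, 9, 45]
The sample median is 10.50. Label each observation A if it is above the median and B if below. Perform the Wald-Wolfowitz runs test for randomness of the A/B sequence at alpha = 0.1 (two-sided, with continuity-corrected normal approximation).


Step 1: Compute median = 10.50; label A = above, B = below.
Labels in order: ABAAAABBBBBA  (n_A = 6, n_B = 6)
Step 2: Count runs R = 5.
Step 3: Under H0 (random ordering), E[R] = 2*n_A*n_B/(n_A+n_B) + 1 = 2*6*6/12 + 1 = 7.0000.
        Var[R] = 2*n_A*n_B*(2*n_A*n_B - n_A - n_B) / ((n_A+n_B)^2 * (n_A+n_B-1)) = 4320/1584 = 2.7273.
        SD[R] = 1.6514.
Step 4: Continuity-corrected z = (R + 0.5 - E[R]) / SD[R] = (5 + 0.5 - 7.0000) / 1.6514 = -0.9083.
Step 5: Two-sided p-value via normal approximation = 2*(1 - Phi(|z|)) = 0.363722.
Step 6: alpha = 0.1. fail to reject H0.

R = 5, z = -0.9083, p = 0.363722, fail to reject H0.


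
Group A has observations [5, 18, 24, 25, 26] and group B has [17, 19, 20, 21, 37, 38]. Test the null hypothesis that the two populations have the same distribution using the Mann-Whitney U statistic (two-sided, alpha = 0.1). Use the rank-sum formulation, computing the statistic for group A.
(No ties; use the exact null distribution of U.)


Step 1: Combine and sort all 11 observations; assign midranks.
sorted (value, group): (5,X), (17,Y), (18,X), (19,Y), (20,Y), (21,Y), (24,X), (25,X), (26,X), (37,Y), (38,Y)
ranks: 5->1, 17->2, 18->3, 19->4, 20->5, 21->6, 24->7, 25->8, 26->9, 37->10, 38->11
Step 2: Rank sum for X: R1 = 1 + 3 + 7 + 8 + 9 = 28.
Step 3: U_X = R1 - n1(n1+1)/2 = 28 - 5*6/2 = 28 - 15 = 13.
       U_Y = n1*n2 - U_X = 30 - 13 = 17.
Step 4: No ties, so the exact null distribution of U (based on enumerating the C(11,5) = 462 equally likely rank assignments) gives the two-sided p-value.
Step 5: p-value = 0.792208; compare to alpha = 0.1. fail to reject H0.

U_X = 13, p = 0.792208, fail to reject H0 at alpha = 0.1.


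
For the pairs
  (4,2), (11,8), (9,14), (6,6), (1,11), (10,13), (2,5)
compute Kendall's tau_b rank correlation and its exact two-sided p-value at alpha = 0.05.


Step 1: Enumerate the 21 unordered pairs (i,j) with i<j and classify each by sign(x_j-x_i) * sign(y_j-y_i).
  (1,2):dx=+7,dy=+6->C; (1,3):dx=+5,dy=+12->C; (1,4):dx=+2,dy=+4->C; (1,5):dx=-3,dy=+9->D
  (1,6):dx=+6,dy=+11->C; (1,7):dx=-2,dy=+3->D; (2,3):dx=-2,dy=+6->D; (2,4):dx=-5,dy=-2->C
  (2,5):dx=-10,dy=+3->D; (2,6):dx=-1,dy=+5->D; (2,7):dx=-9,dy=-3->C; (3,4):dx=-3,dy=-8->C
  (3,5):dx=-8,dy=-3->C; (3,6):dx=+1,dy=-1->D; (3,7):dx=-7,dy=-9->C; (4,5):dx=-5,dy=+5->D
  (4,6):dx=+4,dy=+7->C; (4,7):dx=-4,dy=-1->C; (5,6):dx=+9,dy=+2->C; (5,7):dx=+1,dy=-6->D
  (6,7):dx=-8,dy=-8->C
Step 2: C = 13, D = 8, total pairs = 21.
Step 3: tau = (C - D)/(n(n-1)/2) = (13 - 8)/21 = 0.238095.
Step 4: Exact two-sided p-value (enumerate n! = 5040 permutations of y under H0): p = 0.561905.
Step 5: alpha = 0.05. fail to reject H0.

tau_b = 0.2381 (C=13, D=8), p = 0.561905, fail to reject H0.


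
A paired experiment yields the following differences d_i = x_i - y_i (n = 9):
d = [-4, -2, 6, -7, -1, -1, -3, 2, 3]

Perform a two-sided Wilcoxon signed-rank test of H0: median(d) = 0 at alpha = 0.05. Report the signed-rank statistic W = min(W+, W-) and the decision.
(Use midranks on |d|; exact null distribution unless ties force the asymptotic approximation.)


Step 1: Drop any zero differences (none here) and take |d_i|.
|d| = [4, 2, 6, 7, 1, 1, 3, 2, 3]
Step 2: Midrank |d_i| (ties get averaged ranks).
ranks: |4|->7, |2|->3.5, |6|->8, |7|->9, |1|->1.5, |1|->1.5, |3|->5.5, |2|->3.5, |3|->5.5
Step 3: Attach original signs; sum ranks with positive sign and with negative sign.
W+ = 8 + 3.5 + 5.5 = 17
W- = 7 + 3.5 + 9 + 1.5 + 1.5 + 5.5 = 28
(Check: W+ + W- = 45 should equal n(n+1)/2 = 45.)
Step 4: Test statistic W = min(W+, W-) = 17.
Step 5: Ties in |d|, so use the tie-corrected normal approximation.
        E[W] = n(n+1)/4 = 9*10/4 = 22.5.
        Tie groups: |d|=1 (t=2), |d|=2 (t=2), |d|=3 (t=2); sum(t^3 - t) = 18.
        Var[W] = n(n+1)(2n+1)/24 - sum(t^3-t)/48 = 1710/24 - 18/48 = 70.875.
        z = (W - E[W]) / sqrt(Var[W]) = (17 - 22.5) / 8.4187 = -0.6533.
        Two-sided p = 2*Phi(z) = 0.513560.
Step 6: alpha = 0.05. fail to reject H0.

W+ = 17, W- = 28, W = min = 17, p = 0.513560, fail to reject H0.
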